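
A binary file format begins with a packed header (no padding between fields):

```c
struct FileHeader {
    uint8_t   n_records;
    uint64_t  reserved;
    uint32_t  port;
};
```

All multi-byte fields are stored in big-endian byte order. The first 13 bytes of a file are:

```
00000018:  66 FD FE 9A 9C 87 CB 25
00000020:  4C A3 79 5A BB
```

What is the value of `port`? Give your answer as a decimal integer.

2742639291

`port` follows `n_records` (1 B), `reserved` (8 B), so it starts at offset 1 + 8 = 9 and occupies 4 bytes.
Bytes at offsets 9..12: A3 79 5A BB.
In big-endian order the high byte comes first in memory.
The bytes are already most-significant first: 0xA3795ABB.
0xA3795ABB = 2742639291.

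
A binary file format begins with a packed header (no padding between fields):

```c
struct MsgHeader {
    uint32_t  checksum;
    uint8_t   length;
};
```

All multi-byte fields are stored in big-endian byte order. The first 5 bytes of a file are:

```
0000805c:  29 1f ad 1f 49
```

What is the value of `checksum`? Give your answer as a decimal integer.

689941791

`checksum` is the first field, at byte offset 0, occupying 4 bytes.
Bytes at offsets 0..3: 29 1F AD 1F.
In big-endian order the high byte comes first in memory.
The bytes are already most-significant first: 0x291FAD1F.
0x291FAD1F = 689941791.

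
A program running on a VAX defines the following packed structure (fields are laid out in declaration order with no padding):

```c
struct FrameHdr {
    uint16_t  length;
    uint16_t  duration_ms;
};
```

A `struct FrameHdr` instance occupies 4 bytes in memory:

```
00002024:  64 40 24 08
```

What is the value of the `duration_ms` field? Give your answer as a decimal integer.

`duration_ms` follows `length` (2 bytes), so it starts at byte offset 2 and occupies 2 bytes.
Bytes at offsets 2..3: 24 08.
Little-endian: lowest address holds the least-significant byte.
Reassemble most-significant byte first: 08 24 → 0x0824.
0x0824 = 2084.

2084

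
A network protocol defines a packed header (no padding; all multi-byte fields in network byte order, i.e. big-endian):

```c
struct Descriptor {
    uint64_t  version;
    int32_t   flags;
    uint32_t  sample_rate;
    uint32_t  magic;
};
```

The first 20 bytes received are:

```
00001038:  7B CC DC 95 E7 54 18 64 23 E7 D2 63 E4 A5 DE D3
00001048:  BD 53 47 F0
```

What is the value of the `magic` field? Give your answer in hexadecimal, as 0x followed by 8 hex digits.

0xBD5347F0

`magic` follows `version` (8 B), `flags` (4 B), `sample_rate` (4 B), so it starts at offset 8 + 4 + 4 = 16 and occupies 4 bytes.
Bytes at offsets 16..19: BD 53 47 F0.
In big-endian order the high byte comes first in memory.
The bytes are already most-significant first: 0xBD5347F0.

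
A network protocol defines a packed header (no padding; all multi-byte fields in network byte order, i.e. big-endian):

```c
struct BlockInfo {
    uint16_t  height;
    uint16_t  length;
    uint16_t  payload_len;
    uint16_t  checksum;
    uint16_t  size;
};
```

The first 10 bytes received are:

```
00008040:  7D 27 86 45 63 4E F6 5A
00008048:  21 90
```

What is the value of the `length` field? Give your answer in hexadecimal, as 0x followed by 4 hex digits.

0x8645

`length` follows `height` (2 bytes), so it starts at byte offset 2 and occupies 2 bytes.
Bytes at offsets 2..3: 86 45.
Big-endian: lowest address holds the most-significant byte.
The bytes are already most-significant first: 0x8645.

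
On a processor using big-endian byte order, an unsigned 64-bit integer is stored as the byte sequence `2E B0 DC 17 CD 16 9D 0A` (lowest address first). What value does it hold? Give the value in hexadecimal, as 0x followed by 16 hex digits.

Big-endian stores the most-significant byte at the lowest address.
The bytes are already most-significant first: 0x2EB0DC17CD169D0A.

0x2EB0DC17CD169D0A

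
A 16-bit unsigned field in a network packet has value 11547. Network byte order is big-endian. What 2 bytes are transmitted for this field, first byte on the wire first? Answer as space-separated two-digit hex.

2D 1B

11547 in hexadecimal, padded to 16 bits, is 0x2D1B.
Split into bytes (most-significant first): 2D 1B.
Big-endian stores the most-significant byte at the lowest address.
So the memory order matches the most-significant-first order: 2D 1B.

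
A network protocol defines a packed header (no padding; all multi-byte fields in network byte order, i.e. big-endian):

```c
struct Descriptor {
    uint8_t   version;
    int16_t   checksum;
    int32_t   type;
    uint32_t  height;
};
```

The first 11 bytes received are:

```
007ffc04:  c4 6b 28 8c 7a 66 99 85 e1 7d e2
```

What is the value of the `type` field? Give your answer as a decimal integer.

-1938135399

`type` follows `version` (1 B), `checksum` (2 B), so it starts at offset 1 + 2 = 3 and occupies 4 bytes.
Bytes at offsets 3..6: 8C 7A 66 99.
Big-endian: lowest address holds the most-significant byte.
The bytes are already most-significant first: 0x8C7A6699.
Top bit is set, so as a signed 32-bit value this is 0x8C7A6699 − 2^32 = -1938135399.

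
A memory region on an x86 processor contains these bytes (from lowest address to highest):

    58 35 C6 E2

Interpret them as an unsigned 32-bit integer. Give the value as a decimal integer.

3804640600

In little-endian order the low byte comes first in memory.
Reassemble most-significant byte first: E2 C6 35 58 → 0xE2C63558.
0xE2C63558 = 3804640600.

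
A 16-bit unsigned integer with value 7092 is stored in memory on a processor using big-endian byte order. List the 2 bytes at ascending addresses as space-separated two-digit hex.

7092 in hexadecimal, padded to 16 bits, is 0x1BB4.
Split into bytes (most-significant first): 1B B4.
Big-endian stores the most-significant byte at the lowest address.
So the memory order matches the most-significant-first order: 1B B4.

1B B4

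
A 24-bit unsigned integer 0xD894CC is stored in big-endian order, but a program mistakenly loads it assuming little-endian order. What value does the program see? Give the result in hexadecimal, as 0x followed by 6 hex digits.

Stored big-endian, the bytes at ascending addresses are D8 94 CC.
Read back as little-endian, the first byte is least significant, giving 0xCC94D8.

0xCC94D8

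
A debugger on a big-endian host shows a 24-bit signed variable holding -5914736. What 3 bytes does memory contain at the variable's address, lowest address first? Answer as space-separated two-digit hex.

A5 BF 90

Two's complement of -5914736 in 24 bits: 5914736 = 0x5A4070; invert → 0xA5BF8F; add 1 → 0xA5BF90.
Split into bytes (most-significant first): A5 BF 90.
Big-endian: lowest address holds the most-significant byte.
So the memory order matches the most-significant-first order: A5 BF 90.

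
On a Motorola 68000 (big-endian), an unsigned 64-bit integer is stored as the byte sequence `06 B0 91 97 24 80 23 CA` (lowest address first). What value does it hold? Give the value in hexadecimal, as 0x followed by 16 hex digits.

0x06B09197248023CA

In big-endian order the high byte comes first in memory.
The bytes are already most-significant first: 0x06B09197248023CA.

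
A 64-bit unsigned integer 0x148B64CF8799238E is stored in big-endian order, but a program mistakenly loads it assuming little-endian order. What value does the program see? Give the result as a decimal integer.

Stored big-endian, the bytes at ascending addresses are 14 8B 64 CF 87 99 23 8E.
Read back as little-endian, the first byte is least significant, giving 0x8E239987CF648B14.
0x8E239987CF648B14 = 10242198786149747476.

10242198786149747476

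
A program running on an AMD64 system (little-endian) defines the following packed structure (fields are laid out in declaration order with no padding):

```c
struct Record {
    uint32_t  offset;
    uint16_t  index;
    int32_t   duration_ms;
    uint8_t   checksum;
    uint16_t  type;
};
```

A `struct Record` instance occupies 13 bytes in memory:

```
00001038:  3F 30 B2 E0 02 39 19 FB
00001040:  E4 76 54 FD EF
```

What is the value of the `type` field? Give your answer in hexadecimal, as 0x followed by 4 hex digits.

`type` follows `offset` (4 B), `index` (2 B), `duration_ms` (4 B), `checksum` (1 B), so it starts at offset 4 + 2 + 4 + 1 = 11 and occupies 2 bytes.
Bytes at offsets 11..12: FD EF.
Little-endian: lowest address holds the least-significant byte.
Reassemble most-significant byte first: EF FD → 0xEFFD.

0xEFFD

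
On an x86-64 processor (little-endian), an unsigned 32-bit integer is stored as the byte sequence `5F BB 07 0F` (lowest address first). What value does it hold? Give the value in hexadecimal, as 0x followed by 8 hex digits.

0x0F07BB5F

In little-endian order the low byte comes first in memory.
Reassemble most-significant byte first: 0F 07 BB 5F → 0x0F07BB5F.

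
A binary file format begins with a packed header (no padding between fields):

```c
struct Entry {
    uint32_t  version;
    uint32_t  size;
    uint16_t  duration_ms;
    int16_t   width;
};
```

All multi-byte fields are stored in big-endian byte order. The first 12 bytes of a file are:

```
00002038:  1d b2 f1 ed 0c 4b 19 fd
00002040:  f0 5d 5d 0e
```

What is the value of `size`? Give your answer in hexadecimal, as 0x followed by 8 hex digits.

`size` follows `version` (4 bytes), so it starts at byte offset 4 and occupies 4 bytes.
Bytes at offsets 4..7: 0C 4B 19 FD.
Big-endian: lowest address holds the most-significant byte.
The bytes are already most-significant first: 0x0C4B19FD.

0x0C4B19FD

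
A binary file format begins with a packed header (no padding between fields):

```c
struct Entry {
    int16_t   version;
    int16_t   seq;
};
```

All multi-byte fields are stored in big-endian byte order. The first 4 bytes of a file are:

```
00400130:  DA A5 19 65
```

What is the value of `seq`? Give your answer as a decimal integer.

`seq` follows `version` (2 bytes), so it starts at byte offset 2 and occupies 2 bytes.
Bytes at offsets 2..3: 19 65.
In big-endian order the high byte comes first in memory.
The bytes are already most-significant first: 0x1965.
0x1965 = 6501.

6501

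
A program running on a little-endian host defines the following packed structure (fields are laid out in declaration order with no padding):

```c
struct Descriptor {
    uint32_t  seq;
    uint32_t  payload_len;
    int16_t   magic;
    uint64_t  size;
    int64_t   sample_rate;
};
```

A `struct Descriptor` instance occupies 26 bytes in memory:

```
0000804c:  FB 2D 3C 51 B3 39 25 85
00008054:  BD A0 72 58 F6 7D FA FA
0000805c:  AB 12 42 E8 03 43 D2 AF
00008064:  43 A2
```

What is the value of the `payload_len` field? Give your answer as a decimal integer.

`payload_len` follows `seq` (4 bytes), so it starts at byte offset 4 and occupies 4 bytes.
Bytes at offsets 4..7: B3 39 25 85.
In little-endian order the low byte comes first in memory.
Reassemble most-significant byte first: 85 25 39 B3 → 0x852539B3.
0x852539B3 = 2233809331.

2233809331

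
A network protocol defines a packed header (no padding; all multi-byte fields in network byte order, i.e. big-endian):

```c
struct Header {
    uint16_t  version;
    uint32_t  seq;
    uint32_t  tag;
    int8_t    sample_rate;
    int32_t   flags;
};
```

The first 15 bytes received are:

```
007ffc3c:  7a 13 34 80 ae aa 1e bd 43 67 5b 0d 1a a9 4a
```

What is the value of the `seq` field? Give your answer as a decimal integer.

`seq` follows `version` (2 bytes), so it starts at byte offset 2 and occupies 4 bytes.
Bytes at offsets 2..5: 34 80 AE AA.
In big-endian order the high byte comes first in memory.
The bytes are already most-significant first: 0x3480AEAA.
0x3480AEAA = 880848554.

880848554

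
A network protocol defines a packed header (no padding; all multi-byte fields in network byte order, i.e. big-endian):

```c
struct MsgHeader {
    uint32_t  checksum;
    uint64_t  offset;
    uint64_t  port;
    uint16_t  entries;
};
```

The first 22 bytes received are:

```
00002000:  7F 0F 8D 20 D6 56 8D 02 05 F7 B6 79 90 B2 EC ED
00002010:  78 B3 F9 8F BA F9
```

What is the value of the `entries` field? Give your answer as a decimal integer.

`entries` follows `checksum` (4 B), `offset` (8 B), `port` (8 B), so it starts at offset 4 + 8 + 8 = 20 and occupies 2 bytes.
Bytes at offsets 20..21: BA F9.
Big-endian: lowest address holds the most-significant byte.
The bytes are already most-significant first: 0xBAF9.
0xBAF9 = 47865.

47865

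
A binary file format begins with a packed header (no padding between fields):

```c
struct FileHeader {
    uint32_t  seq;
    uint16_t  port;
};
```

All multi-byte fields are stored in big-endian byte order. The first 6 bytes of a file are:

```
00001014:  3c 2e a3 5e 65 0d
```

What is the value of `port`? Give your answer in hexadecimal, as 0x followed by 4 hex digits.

`port` follows `seq` (4 bytes), so it starts at byte offset 4 and occupies 2 bytes.
Bytes at offsets 4..5: 65 0D.
Big-endian: lowest address holds the most-significant byte.
The bytes are already most-significant first: 0x650D.

0x650D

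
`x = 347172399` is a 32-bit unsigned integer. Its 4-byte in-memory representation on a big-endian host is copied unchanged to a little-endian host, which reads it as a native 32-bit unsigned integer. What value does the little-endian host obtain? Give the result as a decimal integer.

347172399 in 32-bit hexadecimal is 0x14B16E2F.
Stored big-endian, the bytes at ascending addresses are 14 B1 6E 2F.
Read back as little-endian, the first byte is least significant, giving 0x2F6EB114.
0x2F6EB114 = 795783444.

795783444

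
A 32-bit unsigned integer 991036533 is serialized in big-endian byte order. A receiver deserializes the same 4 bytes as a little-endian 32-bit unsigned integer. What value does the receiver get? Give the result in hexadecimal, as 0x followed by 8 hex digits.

991036533 in 32-bit hexadecimal is 0x3B120475.
Stored big-endian, the bytes at ascending addresses are 3B 12 04 75.
Read back as little-endian, the first byte is least significant, giving 0x7504123B.

0x7504123B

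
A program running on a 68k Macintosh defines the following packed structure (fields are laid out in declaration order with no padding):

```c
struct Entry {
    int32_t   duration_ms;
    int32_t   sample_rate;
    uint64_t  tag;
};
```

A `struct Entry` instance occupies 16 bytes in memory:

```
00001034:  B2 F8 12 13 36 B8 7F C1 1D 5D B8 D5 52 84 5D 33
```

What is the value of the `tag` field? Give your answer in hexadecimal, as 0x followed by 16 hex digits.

0x1D5DB8D552845D33

`tag` follows `duration_ms` (4 B), `sample_rate` (4 B), so it starts at offset 4 + 4 = 8 and occupies 8 bytes.
Bytes at offsets 8..15: 1D 5D B8 D5 52 84 5D 33.
In big-endian order the high byte comes first in memory.
The bytes are already most-significant first: 0x1D5DB8D552845D33.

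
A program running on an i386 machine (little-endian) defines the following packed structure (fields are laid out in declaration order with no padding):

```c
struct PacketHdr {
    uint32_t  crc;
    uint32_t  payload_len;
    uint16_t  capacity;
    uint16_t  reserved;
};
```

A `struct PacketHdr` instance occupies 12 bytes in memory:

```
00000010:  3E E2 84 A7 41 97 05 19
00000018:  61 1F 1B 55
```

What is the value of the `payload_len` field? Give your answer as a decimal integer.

419796801

`payload_len` follows `crc` (4 bytes), so it starts at byte offset 4 and occupies 4 bytes.
Bytes at offsets 4..7: 41 97 05 19.
Little-endian: lowest address holds the least-significant byte.
Reassemble most-significant byte first: 19 05 97 41 → 0x19059741.
0x19059741 = 419796801.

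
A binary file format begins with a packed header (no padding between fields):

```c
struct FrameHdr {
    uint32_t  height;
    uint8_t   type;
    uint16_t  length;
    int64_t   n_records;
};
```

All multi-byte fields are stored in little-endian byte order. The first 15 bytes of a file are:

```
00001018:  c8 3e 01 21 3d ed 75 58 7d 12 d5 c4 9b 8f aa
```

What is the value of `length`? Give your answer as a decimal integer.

30189

`length` follows `height` (4 B), `type` (1 B), so it starts at offset 4 + 1 = 5 and occupies 2 bytes.
Bytes at offsets 5..6: ED 75.
Little-endian stores the least-significant byte at the lowest address.
Reassemble most-significant byte first: 75 ED → 0x75ED.
0x75ED = 30189.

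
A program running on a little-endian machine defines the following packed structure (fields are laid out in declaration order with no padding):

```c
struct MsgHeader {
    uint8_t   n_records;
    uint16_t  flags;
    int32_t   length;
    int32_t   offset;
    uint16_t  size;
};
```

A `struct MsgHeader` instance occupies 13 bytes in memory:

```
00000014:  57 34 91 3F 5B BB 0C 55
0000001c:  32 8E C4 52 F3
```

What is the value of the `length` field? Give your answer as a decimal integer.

213605183

`length` follows `n_records` (1 B), `flags` (2 B), so it starts at offset 1 + 2 = 3 and occupies 4 bytes.
Bytes at offsets 3..6: 3F 5B BB 0C.
Little-endian: lowest address holds the least-significant byte.
Reassemble most-significant byte first: 0C BB 5B 3F → 0x0CBB5B3F.
0x0CBB5B3F = 213605183.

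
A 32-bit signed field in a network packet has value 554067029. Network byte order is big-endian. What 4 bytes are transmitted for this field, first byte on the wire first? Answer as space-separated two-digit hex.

21 06 64 55

554067029 in hexadecimal, padded to 32 bits, is 0x21066455.
Split into bytes (most-significant first): 21 06 64 55.
In big-endian order the high byte comes first in memory.
So the memory order matches the most-significant-first order: 21 06 64 55.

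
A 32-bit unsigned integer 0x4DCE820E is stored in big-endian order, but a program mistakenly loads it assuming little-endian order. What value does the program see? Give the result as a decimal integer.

Stored big-endian, the bytes at ascending addresses are 4D CE 82 0E.
Read back as little-endian, the first byte is least significant, giving 0x0E82CE4D.
0x0E82CE4D = 243453517.

243453517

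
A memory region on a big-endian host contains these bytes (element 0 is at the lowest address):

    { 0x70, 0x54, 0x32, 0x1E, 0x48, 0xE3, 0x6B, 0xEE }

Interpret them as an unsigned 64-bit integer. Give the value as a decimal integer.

In big-endian order the high byte comes first in memory.
The bytes are already most-significant first: 0x7054321E48E36BEE.
0x7054321E48E36BEE = 8094149535944895470.

8094149535944895470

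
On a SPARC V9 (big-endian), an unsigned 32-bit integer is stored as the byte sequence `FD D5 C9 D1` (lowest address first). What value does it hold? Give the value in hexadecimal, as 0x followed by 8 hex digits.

In big-endian order the high byte comes first in memory.
The bytes are already most-significant first: 0xFDD5C9D1.

0xFDD5C9D1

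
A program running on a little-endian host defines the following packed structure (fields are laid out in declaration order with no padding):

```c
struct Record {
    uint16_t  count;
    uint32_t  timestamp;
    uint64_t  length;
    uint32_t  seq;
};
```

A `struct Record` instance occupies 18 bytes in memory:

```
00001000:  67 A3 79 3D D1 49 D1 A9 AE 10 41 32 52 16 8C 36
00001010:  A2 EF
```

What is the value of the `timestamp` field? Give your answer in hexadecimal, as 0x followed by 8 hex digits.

0x49D13D79

`timestamp` follows `count` (2 bytes), so it starts at byte offset 2 and occupies 4 bytes.
Bytes at offsets 2..5: 79 3D D1 49.
Little-endian: lowest address holds the least-significant byte.
Reassemble most-significant byte first: 49 D1 3D 79 → 0x49D13D79.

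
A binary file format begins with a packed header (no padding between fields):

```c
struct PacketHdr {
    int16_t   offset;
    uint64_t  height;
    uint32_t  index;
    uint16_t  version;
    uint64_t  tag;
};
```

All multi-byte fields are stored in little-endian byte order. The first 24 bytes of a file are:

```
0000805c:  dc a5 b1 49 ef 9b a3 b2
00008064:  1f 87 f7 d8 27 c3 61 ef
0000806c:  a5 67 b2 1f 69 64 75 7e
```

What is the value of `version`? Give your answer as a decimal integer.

61281

`version` follows `offset` (2 B), `height` (8 B), `index` (4 B), so it starts at offset 2 + 8 + 4 = 14 and occupies 2 bytes.
Bytes at offsets 14..15: 61 EF.
Little-endian: lowest address holds the least-significant byte.
Reassemble most-significant byte first: EF 61 → 0xEF61.
0xEF61 = 61281.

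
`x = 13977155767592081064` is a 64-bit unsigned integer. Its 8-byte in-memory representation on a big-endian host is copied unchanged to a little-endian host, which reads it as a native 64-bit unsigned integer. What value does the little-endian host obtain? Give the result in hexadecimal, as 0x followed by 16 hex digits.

0xA8D6A0D11DD5F8C1

13977155767592081064 in 64-bit hexadecimal is 0xC1F8D51DD1A0D6A8.
Stored big-endian, the bytes at ascending addresses are C1 F8 D5 1D D1 A0 D6 A8.
Read back as little-endian, the first byte is least significant, giving 0xA8D6A0D11DD5F8C1.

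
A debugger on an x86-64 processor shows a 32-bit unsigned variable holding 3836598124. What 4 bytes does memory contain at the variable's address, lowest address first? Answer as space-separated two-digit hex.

6C D7 AD E4

3836598124 in hexadecimal, padded to 32 bits, is 0xE4ADD76C.
Split into bytes (most-significant first): E4 AD D7 6C.
Little-endian stores the least-significant byte at the lowest address.
So at ascending addresses the bytes are 6C D7 AD E4.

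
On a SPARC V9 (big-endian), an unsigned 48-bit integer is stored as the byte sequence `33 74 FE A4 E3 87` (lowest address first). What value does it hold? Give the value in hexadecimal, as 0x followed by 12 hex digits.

0x3374FEA4E387

Big-endian: lowest address holds the most-significant byte.
The bytes are already most-significant first: 0x3374FEA4E387.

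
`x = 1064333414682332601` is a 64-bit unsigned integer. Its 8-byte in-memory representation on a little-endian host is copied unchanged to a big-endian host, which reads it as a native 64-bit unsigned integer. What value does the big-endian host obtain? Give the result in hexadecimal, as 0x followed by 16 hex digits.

1064333414682332601 in 64-bit hexadecimal is 0x0EC5459A00B80DB9.
Stored little-endian, the bytes at ascending addresses are B9 0D B8 00 9A 45 C5 0E.
Read back as big-endian, the last byte is least significant, giving 0xB90DB8009A45C50E.

0xB90DB8009A45C50E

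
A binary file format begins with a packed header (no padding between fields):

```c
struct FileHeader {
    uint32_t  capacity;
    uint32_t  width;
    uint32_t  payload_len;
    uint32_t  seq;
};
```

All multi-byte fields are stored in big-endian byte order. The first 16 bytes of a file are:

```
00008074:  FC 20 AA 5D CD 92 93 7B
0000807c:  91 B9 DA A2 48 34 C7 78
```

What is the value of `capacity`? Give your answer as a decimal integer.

4229999197

`capacity` is the first field, at byte offset 0, occupying 4 bytes.
Bytes at offsets 0..3: FC 20 AA 5D.
Big-endian stores the most-significant byte at the lowest address.
The bytes are already most-significant first: 0xFC20AA5D.
0xFC20AA5D = 4229999197.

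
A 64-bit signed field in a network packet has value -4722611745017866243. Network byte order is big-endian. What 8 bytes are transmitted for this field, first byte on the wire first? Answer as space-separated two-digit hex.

Two's complement of -4722611745017866243 in 64 bits: 4722611745017866243 = 0x418A165C51E0A803; invert → 0xBE75E9A3AE1F57FC; add 1 → 0xBE75E9A3AE1F57FD.
Split into bytes (most-significant first): BE 75 E9 A3 AE 1F 57 FD.
In big-endian order the high byte comes first in memory.
So the memory order matches the most-significant-first order: BE 75 E9 A3 AE 1F 57 FD.

BE 75 E9 A3 AE 1F 57 FD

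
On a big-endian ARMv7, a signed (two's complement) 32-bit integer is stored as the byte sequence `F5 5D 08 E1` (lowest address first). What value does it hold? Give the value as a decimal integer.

In big-endian order the high byte comes first in memory.
The bytes are already most-significant first: 0xF55D08E1.
Top bit is set, so as a signed 32-bit value this is 0xF55D08E1 − 2^32 = -178452255.

-178452255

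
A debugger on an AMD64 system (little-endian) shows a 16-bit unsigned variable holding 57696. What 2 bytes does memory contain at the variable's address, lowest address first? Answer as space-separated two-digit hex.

57696 in hexadecimal, padded to 16 bits, is 0xE160.
Split into bytes (most-significant first): E1 60.
Little-endian: lowest address holds the least-significant byte.
So at ascending addresses the bytes are 60 E1.

60 E1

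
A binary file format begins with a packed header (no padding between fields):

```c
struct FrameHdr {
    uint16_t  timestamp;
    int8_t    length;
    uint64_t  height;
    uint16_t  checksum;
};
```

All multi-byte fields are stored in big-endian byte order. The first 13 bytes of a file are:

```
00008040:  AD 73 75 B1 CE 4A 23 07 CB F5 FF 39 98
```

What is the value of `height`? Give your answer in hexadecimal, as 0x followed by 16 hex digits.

`height` follows `timestamp` (2 B), `length` (1 B), so it starts at offset 2 + 1 = 3 and occupies 8 bytes.
Bytes at offsets 3..10: B1 CE 4A 23 07 CB F5 FF.
Big-endian: lowest address holds the most-significant byte.
The bytes are already most-significant first: 0xB1CE4A2307CBF5FF.

0xB1CE4A2307CBF5FF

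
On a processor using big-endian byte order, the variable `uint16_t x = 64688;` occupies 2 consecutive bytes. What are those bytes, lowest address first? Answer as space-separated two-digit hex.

FC B0

64688 in hexadecimal, padded to 16 bits, is 0xFCB0.
Split into bytes (most-significant first): FC B0.
In big-endian order the high byte comes first in memory.
So the memory order matches the most-significant-first order: FC B0.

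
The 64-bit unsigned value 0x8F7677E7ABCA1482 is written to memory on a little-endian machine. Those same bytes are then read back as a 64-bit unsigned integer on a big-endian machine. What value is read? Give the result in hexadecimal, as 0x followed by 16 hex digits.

0x8214CAABE777768F

Stored little-endian, the bytes at ascending addresses are 82 14 CA AB E7 77 76 8F.
Read back as big-endian, the last byte is least significant, giving 0x8214CAABE777768F.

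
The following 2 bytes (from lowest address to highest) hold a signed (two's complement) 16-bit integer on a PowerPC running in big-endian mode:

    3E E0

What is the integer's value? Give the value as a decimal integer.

16096

In big-endian order the high byte comes first in memory.
The bytes are already most-significant first: 0x3EE0.
0x3EE0 = 16096.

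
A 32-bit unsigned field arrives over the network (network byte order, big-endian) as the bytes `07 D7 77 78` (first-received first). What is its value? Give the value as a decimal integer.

131561336

Big-endian: lowest address holds the most-significant byte.
The bytes are already most-significant first: 0x07D77778.
0x07D77778 = 131561336.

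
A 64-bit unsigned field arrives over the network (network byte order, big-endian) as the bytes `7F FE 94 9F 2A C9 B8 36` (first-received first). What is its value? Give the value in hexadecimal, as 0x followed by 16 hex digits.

0x7FFE949F2AC9B836

Big-endian: lowest address holds the most-significant byte.
The bytes are already most-significant first: 0x7FFE949F2AC9B836.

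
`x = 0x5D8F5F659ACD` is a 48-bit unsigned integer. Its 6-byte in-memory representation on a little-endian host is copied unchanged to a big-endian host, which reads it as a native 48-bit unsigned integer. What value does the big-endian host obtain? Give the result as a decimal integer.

226063009419101

Stored little-endian, the bytes at ascending addresses are CD 9A 65 5F 8F 5D.
Read back as big-endian, the last byte is least significant, giving 0xCD9A655F8F5D.
0xCD9A655F8F5D = 226063009419101.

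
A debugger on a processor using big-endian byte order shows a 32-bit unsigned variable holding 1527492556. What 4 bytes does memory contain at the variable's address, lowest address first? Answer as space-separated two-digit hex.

1527492556 in hexadecimal, padded to 32 bits, is 0x5B0BAFCC.
Split into bytes (most-significant first): 5B 0B AF CC.
Big-endian stores the most-significant byte at the lowest address.
So the memory order matches the most-significant-first order: 5B 0B AF CC.

5B 0B AF CC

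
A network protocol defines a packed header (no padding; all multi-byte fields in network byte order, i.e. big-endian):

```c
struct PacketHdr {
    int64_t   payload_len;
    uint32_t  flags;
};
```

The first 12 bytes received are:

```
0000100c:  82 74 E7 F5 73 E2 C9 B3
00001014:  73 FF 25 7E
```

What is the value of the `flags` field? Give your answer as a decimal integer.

`flags` follows `payload_len` (8 bytes), so it starts at byte offset 8 and occupies 4 bytes.
Bytes at offsets 8..11: 73 FF 25 7E.
In big-endian order the high byte comes first in memory.
The bytes are already most-significant first: 0x73FF257E.
0x73FF257E = 1946101118.

1946101118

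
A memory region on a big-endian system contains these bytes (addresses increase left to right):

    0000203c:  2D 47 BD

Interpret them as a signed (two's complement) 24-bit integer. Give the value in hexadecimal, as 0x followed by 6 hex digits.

0x2D47BD

Big-endian stores the most-significant byte at the lowest address.
The bytes are already most-significant first: 0x2D47BD.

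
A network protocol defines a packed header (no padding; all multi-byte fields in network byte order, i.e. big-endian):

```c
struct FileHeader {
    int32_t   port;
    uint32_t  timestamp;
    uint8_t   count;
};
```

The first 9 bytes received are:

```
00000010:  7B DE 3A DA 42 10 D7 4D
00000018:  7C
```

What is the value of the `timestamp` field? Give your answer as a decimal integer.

`timestamp` follows `port` (4 bytes), so it starts at byte offset 4 and occupies 4 bytes.
Bytes at offsets 4..7: 42 10 D7 4D.
Big-endian stores the most-significant byte at the lowest address.
The bytes are already most-significant first: 0x4210D74D.
0x4210D74D = 1108399949.

1108399949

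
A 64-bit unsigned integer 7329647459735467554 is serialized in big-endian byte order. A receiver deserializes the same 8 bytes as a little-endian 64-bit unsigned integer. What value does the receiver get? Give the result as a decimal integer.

2483278684688201829

7329647459735467554 in 64-bit hexadecimal is 0x65B82387CE607622.
Stored big-endian, the bytes at ascending addresses are 65 B8 23 87 CE 60 76 22.
Read back as little-endian, the first byte is least significant, giving 0x227660CE8723B865.
0x227660CE8723B865 = 2483278684688201829.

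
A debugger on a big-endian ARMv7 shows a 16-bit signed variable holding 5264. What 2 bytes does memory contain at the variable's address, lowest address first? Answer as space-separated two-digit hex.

14 90

5264 in hexadecimal, padded to 16 bits, is 0x1490.
Split into bytes (most-significant first): 14 90.
Big-endian: lowest address holds the most-significant byte.
So the memory order matches the most-significant-first order: 14 90.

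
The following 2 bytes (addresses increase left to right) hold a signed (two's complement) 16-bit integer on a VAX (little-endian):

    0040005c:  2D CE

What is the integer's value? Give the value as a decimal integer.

-12755

Little-endian: lowest address holds the least-significant byte.
Reassemble most-significant byte first: CE 2D → 0xCE2D.
Top bit is set, so as a signed 16-bit value this is 0xCE2D − 2^16 = -12755.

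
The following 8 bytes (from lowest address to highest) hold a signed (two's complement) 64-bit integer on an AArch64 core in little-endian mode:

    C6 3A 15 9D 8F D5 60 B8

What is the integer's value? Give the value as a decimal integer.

Little-endian stores the least-significant byte at the lowest address.
Reassemble most-significant byte first: B8 60 D5 8F 9D 15 3A C6 → 0xB860D58F9D153AC6.
Top bit is set, so as a signed 64-bit value this is 0xB860D58F9D153AC6 − 2^64 = -5160890360174134586.

-5160890360174134586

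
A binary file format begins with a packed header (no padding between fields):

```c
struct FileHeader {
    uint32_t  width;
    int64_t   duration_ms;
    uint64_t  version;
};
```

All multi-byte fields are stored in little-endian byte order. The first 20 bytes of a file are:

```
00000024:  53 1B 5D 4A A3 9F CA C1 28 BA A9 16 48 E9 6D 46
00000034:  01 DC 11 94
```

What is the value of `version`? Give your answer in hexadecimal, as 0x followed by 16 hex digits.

`version` follows `width` (4 B), `duration_ms` (8 B), so it starts at offset 4 + 8 = 12 and occupies 8 bytes.
Bytes at offsets 12..19: 48 E9 6D 46 01 DC 11 94.
Little-endian: lowest address holds the least-significant byte.
Reassemble most-significant byte first: 94 11 DC 01 46 6D E9 48 → 0x9411DC01466DE948.

0x9411DC01466DE948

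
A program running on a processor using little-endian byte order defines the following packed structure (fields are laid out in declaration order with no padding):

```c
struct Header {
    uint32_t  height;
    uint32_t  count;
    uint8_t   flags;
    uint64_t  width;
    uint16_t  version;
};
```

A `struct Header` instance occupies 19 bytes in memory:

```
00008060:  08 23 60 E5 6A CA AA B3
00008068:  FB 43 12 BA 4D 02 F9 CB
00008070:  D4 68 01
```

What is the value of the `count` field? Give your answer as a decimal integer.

`count` follows `height` (4 bytes), so it starts at byte offset 4 and occupies 4 bytes.
Bytes at offsets 4..7: 6A CA AA B3.
Little-endian stores the least-significant byte at the lowest address.
Reassemble most-significant byte first: B3 AA CA 6A → 0xB3AACA6A.
0xB3AACA6A = 3014314602.

3014314602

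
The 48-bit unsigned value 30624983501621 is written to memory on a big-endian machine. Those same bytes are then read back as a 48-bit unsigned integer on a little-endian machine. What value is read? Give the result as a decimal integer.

58597370223131

30624983501621 in 48-bit hexadecimal is 0x1BDA6F434B35.
Stored big-endian, the bytes at ascending addresses are 1B DA 6F 43 4B 35.
Read back as little-endian, the first byte is least significant, giving 0x354B436FDA1B.
0x354B436FDA1B = 58597370223131.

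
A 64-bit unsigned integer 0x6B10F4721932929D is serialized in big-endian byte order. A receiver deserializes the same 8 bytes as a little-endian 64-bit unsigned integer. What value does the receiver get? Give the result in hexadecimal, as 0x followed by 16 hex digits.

Stored big-endian, the bytes at ascending addresses are 6B 10 F4 72 19 32 92 9D.
Read back as little-endian, the first byte is least significant, giving 0x9D92321972F4106B.

0x9D92321972F4106B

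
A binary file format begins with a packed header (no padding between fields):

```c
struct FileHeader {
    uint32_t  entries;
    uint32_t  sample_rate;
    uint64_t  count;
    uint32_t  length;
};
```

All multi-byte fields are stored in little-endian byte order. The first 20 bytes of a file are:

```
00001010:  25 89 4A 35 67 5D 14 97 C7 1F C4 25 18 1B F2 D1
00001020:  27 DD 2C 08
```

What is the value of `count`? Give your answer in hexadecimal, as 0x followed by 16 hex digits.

`count` follows `entries` (4 B), `sample_rate` (4 B), so it starts at offset 4 + 4 = 8 and occupies 8 bytes.
Bytes at offsets 8..15: C7 1F C4 25 18 1B F2 D1.
In little-endian order the low byte comes first in memory.
Reassemble most-significant byte first: D1 F2 1B 18 25 C4 1F C7 → 0xD1F21B1825C41FC7.

0xD1F21B1825C41FC7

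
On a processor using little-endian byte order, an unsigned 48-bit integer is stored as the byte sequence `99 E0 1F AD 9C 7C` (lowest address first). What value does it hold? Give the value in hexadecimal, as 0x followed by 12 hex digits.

Little-endian: lowest address holds the least-significant byte.
Reassemble most-significant byte first: 7C 9C AD 1F E0 99 → 0x7C9CAD1FE099.

0x7C9CAD1FE099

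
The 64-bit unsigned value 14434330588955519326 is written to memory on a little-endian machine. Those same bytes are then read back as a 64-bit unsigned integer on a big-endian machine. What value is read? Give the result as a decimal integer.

14434330588955519326 in 64-bit hexadecimal is 0xC8510B31BD3FA95E.
Stored little-endian, the bytes at ascending addresses are 5E A9 3F BD 31 0B 51 C8.
Read back as big-endian, the last byte is least significant, giving 0x5EA93FBD310B51C8.
0x5EA93FBD310B51C8 = 6821053192433521096.

6821053192433521096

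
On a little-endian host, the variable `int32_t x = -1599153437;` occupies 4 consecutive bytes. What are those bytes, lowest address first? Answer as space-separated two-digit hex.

E3 DA AE A0

Two's complement of -1599153437 in 32 bits: 1599153437 = 0x5F51251D; invert → 0xA0AEDAE2; add 1 → 0xA0AEDAE3.
Split into bytes (most-significant first): A0 AE DA E3.
Little-endian stores the least-significant byte at the lowest address.
So at ascending addresses the bytes are E3 DA AE A0.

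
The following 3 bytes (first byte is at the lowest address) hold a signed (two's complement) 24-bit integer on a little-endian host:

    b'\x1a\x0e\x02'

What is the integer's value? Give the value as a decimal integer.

Little-endian stores the least-significant byte at the lowest address.
Reassemble most-significant byte first: 02 0E 1A → 0x020E1A.
0x020E1A = 134682.

134682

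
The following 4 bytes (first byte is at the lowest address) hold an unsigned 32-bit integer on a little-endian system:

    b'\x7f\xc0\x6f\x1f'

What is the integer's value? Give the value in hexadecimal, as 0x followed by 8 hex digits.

0x1F6FC07F

Little-endian stores the least-significant byte at the lowest address.
Reassemble most-significant byte first: 1F 6F C0 7F → 0x1F6FC07F.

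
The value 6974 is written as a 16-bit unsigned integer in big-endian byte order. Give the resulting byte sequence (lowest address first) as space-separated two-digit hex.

6974 in hexadecimal, padded to 16 bits, is 0x1B3E.
Split into bytes (most-significant first): 1B 3E.
Big-endian stores the most-significant byte at the lowest address.
So the memory order matches the most-significant-first order: 1B 3E.

1B 3E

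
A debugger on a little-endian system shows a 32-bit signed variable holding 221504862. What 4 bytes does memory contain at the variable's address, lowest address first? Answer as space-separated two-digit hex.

5E E5 33 0D

221504862 in hexadecimal, padded to 32 bits, is 0x0D33E55E.
Split into bytes (most-significant first): 0D 33 E5 5E.
Little-endian stores the least-significant byte at the lowest address.
So at ascending addresses the bytes are 5E E5 33 0D.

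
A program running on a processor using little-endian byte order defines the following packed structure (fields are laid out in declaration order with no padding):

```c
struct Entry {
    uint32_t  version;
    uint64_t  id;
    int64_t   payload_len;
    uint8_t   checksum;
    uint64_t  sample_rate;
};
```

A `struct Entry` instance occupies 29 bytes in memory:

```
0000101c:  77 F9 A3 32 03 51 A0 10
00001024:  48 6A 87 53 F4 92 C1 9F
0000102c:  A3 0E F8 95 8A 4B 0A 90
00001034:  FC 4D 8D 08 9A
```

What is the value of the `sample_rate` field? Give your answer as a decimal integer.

11099276647743883851

`sample_rate` follows `version` (4 B), `id` (8 B), `payload_len` (8 B), `checksum` (1 B), so it starts at offset 4 + 8 + 8 + 1 = 21 and occupies 8 bytes.
Bytes at offsets 21..28: 4B 0A 90 FC 4D 8D 08 9A.
In little-endian order the low byte comes first in memory.
Reassemble most-significant byte first: 9A 08 8D 4D FC 90 0A 4B → 0x9A088D4DFC900A4B.
0x9A088D4DFC900A4B = 11099276647743883851.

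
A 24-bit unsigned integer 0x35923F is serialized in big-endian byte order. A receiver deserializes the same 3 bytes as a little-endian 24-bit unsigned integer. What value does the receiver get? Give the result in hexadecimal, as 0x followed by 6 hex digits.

0x3F9235

Stored big-endian, the bytes at ascending addresses are 35 92 3F.
Read back as little-endian, the first byte is least significant, giving 0x3F9235.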